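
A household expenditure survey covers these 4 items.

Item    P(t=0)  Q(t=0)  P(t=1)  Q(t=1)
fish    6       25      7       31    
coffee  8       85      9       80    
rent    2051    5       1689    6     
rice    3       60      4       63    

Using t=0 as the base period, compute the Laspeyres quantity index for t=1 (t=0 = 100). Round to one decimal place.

118.3

Laspeyres quantity index uses base-period prices as weights.
ΣP(t=0)·Q(t=1) = 6×31 + 8×80 + 2051×6 + 3×63 = 186 + 640 + 12306 + 189 = 13321
ΣP(t=0)·Q(t=0) = 6×25 + 8×85 + 2051×5 + 3×60 = 150 + 680 + 10255 + 180 = 11265
Index = 13321 / 11265 × 100 = 118.2512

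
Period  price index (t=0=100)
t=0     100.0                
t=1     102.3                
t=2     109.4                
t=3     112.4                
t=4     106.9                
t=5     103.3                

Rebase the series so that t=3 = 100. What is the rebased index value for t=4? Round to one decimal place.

95.1

Rebased(t=4) = 106.9 / 112.4 × 100 = 95.1068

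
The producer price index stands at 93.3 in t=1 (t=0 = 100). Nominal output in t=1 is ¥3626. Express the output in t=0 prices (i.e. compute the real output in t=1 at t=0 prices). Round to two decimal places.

3886.39

Real = Nominal ÷ (Index/100) = 3626 ÷ (93.3/100)
     = 3626 ÷ 0.933 = 3886.3880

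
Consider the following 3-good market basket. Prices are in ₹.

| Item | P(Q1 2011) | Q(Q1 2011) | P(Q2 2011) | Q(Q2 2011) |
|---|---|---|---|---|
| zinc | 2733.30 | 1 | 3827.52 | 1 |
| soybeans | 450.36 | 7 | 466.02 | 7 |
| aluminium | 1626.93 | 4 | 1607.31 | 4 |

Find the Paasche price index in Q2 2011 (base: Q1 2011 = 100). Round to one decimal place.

Paasche price index uses current-period quantities as weights.
ΣP(Q2 2011)·Q(Q2 2011) = 3827.52×1 + 466.02×7 + 1607.31×4 = 3827.52 + 3262.14 + 6429.24 = 13518.9
ΣP(Q1 2011)·Q(Q2 2011) = 2733.30×1 + 450.36×7 + 1626.93×4 = 2733.3 + 3152.52 + 6507.72 = 12393.54
Index = 13518.9 / 12393.54 × 100 = 109.0802

109.1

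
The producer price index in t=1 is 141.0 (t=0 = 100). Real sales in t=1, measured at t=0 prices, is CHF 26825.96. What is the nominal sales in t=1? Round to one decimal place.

Nominal = Real × (Index/100) = 26825.96 × (141.0/100)
        = 26825.96 × 1.410 = 37824.6036

37824.6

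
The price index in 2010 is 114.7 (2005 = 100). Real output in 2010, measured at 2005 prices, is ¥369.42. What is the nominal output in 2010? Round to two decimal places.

Nominal = Real × (Index/100) = 369.42 × (114.7/100)
        = 369.42 × 1.147 = 423.7247

423.72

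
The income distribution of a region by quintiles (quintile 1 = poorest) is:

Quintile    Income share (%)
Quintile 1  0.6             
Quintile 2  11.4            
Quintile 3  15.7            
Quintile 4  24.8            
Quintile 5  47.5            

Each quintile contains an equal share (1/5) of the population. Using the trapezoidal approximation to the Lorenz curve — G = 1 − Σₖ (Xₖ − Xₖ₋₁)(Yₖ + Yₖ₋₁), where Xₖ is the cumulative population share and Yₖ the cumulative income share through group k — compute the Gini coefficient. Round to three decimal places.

0.429

Cumulative income shares Yₖ: 0.0060, 0.1200, 0.2770, 0.5250, 1.0000
Σ (Xₖ−Xₖ₋₁)(Yₖ+Yₖ₋₁) = (1/5)(0.0060+0.0000) + (1/5)(0.1200+0.0060) + (1/5)(0.2770+0.1200) + (1/5)(0.5250+0.2770) + (1/5)(1.0000+0.5250)
  = 0.0012 + 0.0252 + 0.0794 + 0.1604 + 0.3050 = 0.5712
G = 1 − 0.5712 = 0.4288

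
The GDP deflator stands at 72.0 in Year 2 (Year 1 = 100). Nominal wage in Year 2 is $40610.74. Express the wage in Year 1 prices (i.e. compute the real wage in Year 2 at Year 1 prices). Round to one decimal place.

56403.8

Real = Nominal ÷ (Index/100) = 40610.74 ÷ (72.0/100)
     = 40610.74 ÷ 0.720 = 56403.8056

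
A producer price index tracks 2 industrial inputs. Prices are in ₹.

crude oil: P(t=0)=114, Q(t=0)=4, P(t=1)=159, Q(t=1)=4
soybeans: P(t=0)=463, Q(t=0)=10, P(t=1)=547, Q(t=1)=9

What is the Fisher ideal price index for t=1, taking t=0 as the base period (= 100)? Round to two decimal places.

Laspeyres component (base-period weights):
ΣP(t=1)Q(t=0) = 159×4 + 547×10 = 636 + 5470 = 6106
ΣP(t=0)Q(t=0) = 114×4 + 463×10 = 456 + 4630 = 5086
L = 6106 / 5086 × 100 = 120.0551
Paasche component (current-period weights):
ΣP(t=1)Q(t=1) = 159×4 + 547×9 = 636 + 4923 = 5559
ΣP(t=0)Q(t=1) = 114×4 + 463×9 = 456 + 4167 = 4623
P = 5559 / 4623 × 100 = 120.2466
Fisher = √(L × P) = √(120.0551 × 120.2466) = 120.1508

120.15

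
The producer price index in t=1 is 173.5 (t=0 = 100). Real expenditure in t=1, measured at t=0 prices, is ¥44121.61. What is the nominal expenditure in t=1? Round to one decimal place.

Nominal = Real × (Index/100) = 44121.61 × (173.5/100)
        = 44121.61 × 1.735 = 76550.9934

76551.0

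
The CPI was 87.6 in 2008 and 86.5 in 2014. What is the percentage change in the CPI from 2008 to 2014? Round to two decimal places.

-1.26%

Change = (86.5 − 87.6) / 87.6 × 100
       = -1.1 / 87.6 × 100 = -1.2557%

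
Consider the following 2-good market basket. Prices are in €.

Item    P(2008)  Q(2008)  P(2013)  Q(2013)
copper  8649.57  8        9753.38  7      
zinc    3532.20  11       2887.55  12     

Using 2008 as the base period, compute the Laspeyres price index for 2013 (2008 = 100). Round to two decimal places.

101.61

Laspeyres price index uses base-period quantities as weights.
ΣP(2013)·Q(2008) = 9753.38×8 + 2887.55×11 = 78027.04 + 31763.05 = 109790.09
ΣP(2008)·Q(2008) = 8649.57×8 + 3532.20×11 = 69196.56 + 38854.2 = 108050.76
Index = 109790.09 / 108050.76 × 100 = 101.6097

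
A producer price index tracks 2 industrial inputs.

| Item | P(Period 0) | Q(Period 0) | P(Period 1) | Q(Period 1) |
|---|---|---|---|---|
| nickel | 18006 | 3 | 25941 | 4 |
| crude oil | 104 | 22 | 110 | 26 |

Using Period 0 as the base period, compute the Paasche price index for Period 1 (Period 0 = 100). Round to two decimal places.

142.68

Paasche price index uses current-period quantities as weights.
ΣP(Period 1)·Q(Period 1) = 25941×4 + 110×26 = 103764 + 2860 = 106624
ΣP(Period 0)·Q(Period 1) = 18006×4 + 104×26 = 72024 + 2704 = 74728
Index = 106624 / 74728 × 100 = 142.6828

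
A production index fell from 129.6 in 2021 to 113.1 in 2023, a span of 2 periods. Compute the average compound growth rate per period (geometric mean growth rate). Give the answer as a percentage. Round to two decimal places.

Growth factor = (113.1/129.6)^(1/2) = (0.872685)^(1/2) = 0.934176
Growth rate = 0.934176 − 1 = -0.065824 = -6.5824%

-6.58%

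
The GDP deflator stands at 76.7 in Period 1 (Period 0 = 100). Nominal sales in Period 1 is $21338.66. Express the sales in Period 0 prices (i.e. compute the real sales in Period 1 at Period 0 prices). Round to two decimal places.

27820.94

Real = Nominal ÷ (Index/100) = 21338.66 ÷ (76.7/100)
     = 21338.66 ÷ 0.767 = 27820.9387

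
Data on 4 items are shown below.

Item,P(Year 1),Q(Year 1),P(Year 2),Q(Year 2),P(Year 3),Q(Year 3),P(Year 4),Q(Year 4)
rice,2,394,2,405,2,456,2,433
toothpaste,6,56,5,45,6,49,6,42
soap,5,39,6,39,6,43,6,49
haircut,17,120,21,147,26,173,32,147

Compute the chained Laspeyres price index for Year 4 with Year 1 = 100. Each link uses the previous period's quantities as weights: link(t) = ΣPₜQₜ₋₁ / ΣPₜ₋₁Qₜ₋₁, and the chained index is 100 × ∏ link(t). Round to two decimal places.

Link Year 1→Year 2:
ΣP(Year 2)Q(Year 1) = 2×394 + 5×56 + 6×39 + 21×120 = 788 + 280 + 234 + 2520 = 3822
ΣP(Year 1)Q(Year 1) = 2×394 + 6×56 + 5×39 + 17×120 = 788 + 336 + 195 + 2040 = 3359
link = 3822/3359 = 1.137839
Link Year 2→Year 3:
ΣP(Year 3)Q(Year 2) = 2×405 + 6×45 + 6×39 + 26×147 = 810 + 270 + 234 + 3822 = 5136
ΣP(Year 2)Q(Year 2) = 2×405 + 5×45 + 6×39 + 21×147 = 810 + 225 + 234 + 3087 = 4356
link = 5136/4356 = 1.179063
Link Year 3→Year 4:
ΣP(Year 4)Q(Year 3) = 2×456 + 6×49 + 6×43 + 32×173 = 912 + 294 + 258 + 5536 = 7000
ΣP(Year 3)Q(Year 3) = 2×456 + 6×49 + 6×43 + 26×173 = 912 + 294 + 258 + 4498 = 5962
link = 7000/5962 = 1.174103
Chained index = 100 × 1.137839 × 1.179063 × 1.174103 = 157.5157

157.52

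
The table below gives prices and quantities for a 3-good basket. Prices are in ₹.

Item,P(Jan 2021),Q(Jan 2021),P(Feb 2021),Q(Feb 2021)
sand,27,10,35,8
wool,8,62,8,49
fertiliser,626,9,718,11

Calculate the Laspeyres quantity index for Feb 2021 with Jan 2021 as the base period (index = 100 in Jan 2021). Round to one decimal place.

117.1

Laspeyres quantity index uses base-period prices as weights.
ΣP(Jan 2021)·Q(Feb 2021) = 27×8 + 8×49 + 626×11 = 216 + 392 + 6886 = 7494
ΣP(Jan 2021)·Q(Jan 2021) = 27×10 + 8×62 + 626×9 = 270 + 496 + 5634 = 6400
Index = 7494 / 6400 × 100 = 117.0938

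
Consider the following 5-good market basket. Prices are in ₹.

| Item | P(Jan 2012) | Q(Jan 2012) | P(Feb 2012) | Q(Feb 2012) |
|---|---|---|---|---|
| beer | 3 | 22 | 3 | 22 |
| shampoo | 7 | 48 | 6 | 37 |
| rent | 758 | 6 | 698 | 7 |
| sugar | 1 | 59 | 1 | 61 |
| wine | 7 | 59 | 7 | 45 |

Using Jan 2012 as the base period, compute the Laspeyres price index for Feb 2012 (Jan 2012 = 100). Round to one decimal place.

92.5

Laspeyres price index uses base-period quantities as weights.
ΣP(Feb 2012)·Q(Jan 2012) = 3×22 + 6×48 + 698×6 + 1×59 + 7×59 = 66 + 288 + 4188 + 59 + 413 = 5014
ΣP(Jan 2012)·Q(Jan 2012) = 3×22 + 7×48 + 758×6 + 1×59 + 7×59 = 66 + 336 + 4548 + 59 + 413 = 5422
Index = 5014 / 5422 × 100 = 92.4751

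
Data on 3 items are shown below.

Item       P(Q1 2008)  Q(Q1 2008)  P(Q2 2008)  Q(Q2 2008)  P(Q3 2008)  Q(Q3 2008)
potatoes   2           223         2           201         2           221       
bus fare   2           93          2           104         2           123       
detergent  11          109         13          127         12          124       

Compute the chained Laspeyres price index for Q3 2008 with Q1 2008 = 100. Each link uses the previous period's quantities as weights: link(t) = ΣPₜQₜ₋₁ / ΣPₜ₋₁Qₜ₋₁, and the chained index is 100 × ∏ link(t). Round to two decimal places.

Link Q1 2008→Q2 2008:
ΣP(Q2 2008)Q(Q1 2008) = 2×223 + 2×93 + 13×109 = 446 + 186 + 1417 = 2049
ΣP(Q1 2008)Q(Q1 2008) = 2×223 + 2×93 + 11×109 = 446 + 186 + 1199 = 1831
link = 2049/1831 = 1.119061
Link Q2 2008→Q3 2008:
ΣP(Q3 2008)Q(Q2 2008) = 2×201 + 2×104 + 12×127 = 402 + 208 + 1524 = 2134
ΣP(Q2 2008)Q(Q2 2008) = 2×201 + 2×104 + 13×127 = 402 + 208 + 1651 = 2261
link = 2134/2261 = 0.943830
Chained index = 100 × 1.119061 × 0.943830 = 105.6203

105.62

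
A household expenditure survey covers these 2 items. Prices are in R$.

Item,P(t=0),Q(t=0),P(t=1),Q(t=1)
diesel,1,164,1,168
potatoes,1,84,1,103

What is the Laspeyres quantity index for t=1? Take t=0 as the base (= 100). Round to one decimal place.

109.3

Laspeyres quantity index uses base-period prices as weights.
ΣP(t=0)·Q(t=1) = 1×168 + 1×103 = 168 + 103 = 271
ΣP(t=0)·Q(t=0) = 1×164 + 1×84 = 164 + 84 = 248
Index = 271 / 248 × 100 = 109.2742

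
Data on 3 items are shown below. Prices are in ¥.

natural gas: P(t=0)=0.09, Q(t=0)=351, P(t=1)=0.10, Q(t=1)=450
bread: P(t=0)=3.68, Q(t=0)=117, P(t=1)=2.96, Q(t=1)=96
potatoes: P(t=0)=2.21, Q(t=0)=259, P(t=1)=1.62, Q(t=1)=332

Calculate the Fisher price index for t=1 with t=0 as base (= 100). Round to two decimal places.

Laspeyres component (base-period weights):
ΣP(t=1)Q(t=0) = 0.10×351 + 2.96×117 + 1.62×259 = 35.1 + 346.32 + 419.58 = 801
ΣP(t=0)Q(t=0) = 0.09×351 + 3.68×117 + 2.21×259 = 31.59 + 430.56 + 572.39 = 1034.54
L = 801 / 1034.54 × 100 = 77.4257
Paasche component (current-period weights):
ΣP(t=1)Q(t=1) = 0.10×450 + 2.96×96 + 1.62×332 = 45 + 284.16 + 537.84 = 867
ΣP(t=0)Q(t=1) = 0.09×450 + 3.68×96 + 2.21×332 = 40.5 + 353.28 + 733.72 = 1127.5
P = 867 / 1127.5 × 100 = 76.8958
Fisher = √(L × P) = √(77.4257 × 76.8958) = 77.1603

77.16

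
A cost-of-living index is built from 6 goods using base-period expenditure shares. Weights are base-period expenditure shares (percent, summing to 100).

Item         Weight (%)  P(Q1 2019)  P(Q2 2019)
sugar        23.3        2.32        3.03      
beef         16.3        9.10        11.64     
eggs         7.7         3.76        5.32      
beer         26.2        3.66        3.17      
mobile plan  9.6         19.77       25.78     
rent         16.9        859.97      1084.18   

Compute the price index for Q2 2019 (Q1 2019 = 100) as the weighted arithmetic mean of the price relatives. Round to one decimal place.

sugar: 23.3 × (3.03/2.32) = 23.3 × 1.306034 = 30.4306
beef: 16.3 × (11.64/9.10) = 16.3 × 1.279121 = 20.8497
eggs: 7.7 × (5.32/3.76) = 7.7 × 1.414894 = 10.8947
beer: 26.2 × (3.17/3.66) = 26.2 × 0.866120 = 22.6923
mobile plan: 9.6 × (25.78/19.77) = 9.6 × 1.303996 = 12.5184
rent: 16.9 × (1084.18/859.97) = 16.9 × 1.260718 = 21.3061
Index = Σ wᵢ·(p₁ᵢ/p₀ᵢ) = 30.4306 + 20.8497 + 10.8947 + 22.6923 + 12.5184 + 21.3061 = 118.6918

118.7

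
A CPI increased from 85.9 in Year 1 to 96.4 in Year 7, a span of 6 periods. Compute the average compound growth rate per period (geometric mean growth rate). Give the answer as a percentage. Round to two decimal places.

Growth factor = (96.4/85.9)^(1/6) = (1.122235)^(1/6) = 1.019406
Growth rate = 1.019406 − 1 = 0.019406 = 1.9406%

1.94%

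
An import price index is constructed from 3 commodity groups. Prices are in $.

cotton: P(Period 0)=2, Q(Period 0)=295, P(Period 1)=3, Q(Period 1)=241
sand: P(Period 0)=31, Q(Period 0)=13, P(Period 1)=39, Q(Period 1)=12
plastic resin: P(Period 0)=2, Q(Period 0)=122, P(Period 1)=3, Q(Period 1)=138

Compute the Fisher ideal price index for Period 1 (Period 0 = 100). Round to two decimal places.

142.08

Laspeyres component (base-period weights):
ΣP(Period 1)Q(Period 0) = 3×295 + 39×13 + 3×122 = 885 + 507 + 366 = 1758
ΣP(Period 0)Q(Period 0) = 2×295 + 31×13 + 2×122 = 590 + 403 + 244 = 1237
L = 1758 / 1237 × 100 = 142.1180
Paasche component (current-period weights):
ΣP(Period 1)Q(Period 1) = 3×241 + 39×12 + 3×138 = 723 + 468 + 414 = 1605
ΣP(Period 0)Q(Period 1) = 2×241 + 31×12 + 2×138 = 482 + 372 + 276 = 1130
P = 1605 / 1130 × 100 = 142.0354
Fisher = √(L × P) = √(142.1180 × 142.0354) = 142.0767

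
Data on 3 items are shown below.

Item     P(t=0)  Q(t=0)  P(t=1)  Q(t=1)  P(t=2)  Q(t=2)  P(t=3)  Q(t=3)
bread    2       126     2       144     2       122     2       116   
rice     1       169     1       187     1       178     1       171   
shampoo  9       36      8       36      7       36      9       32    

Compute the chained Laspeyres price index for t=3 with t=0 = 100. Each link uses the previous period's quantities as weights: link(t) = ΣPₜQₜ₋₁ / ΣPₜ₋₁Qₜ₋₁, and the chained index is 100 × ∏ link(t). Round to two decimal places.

Link t=0→t=1:
ΣP(t=1)Q(t=0) = 2×126 + 1×169 + 8×36 = 252 + 169 + 288 = 709
ΣP(t=0)Q(t=0) = 2×126 + 1×169 + 9×36 = 252 + 169 + 324 = 745
link = 709/745 = 0.951678
Link t=1→t=2:
ΣP(t=2)Q(t=1) = 2×144 + 1×187 + 7×36 = 288 + 187 + 252 = 727
ΣP(t=1)Q(t=1) = 2×144 + 1×187 + 8×36 = 288 + 187 + 288 = 763
link = 727/763 = 0.952818
Link t=2→t=3:
ΣP(t=3)Q(t=2) = 2×122 + 1×178 + 9×36 = 244 + 178 + 324 = 746
ΣP(t=2)Q(t=2) = 2×122 + 1×178 + 7×36 = 244 + 178 + 252 = 674
link = 746/674 = 1.106825
Chained index = 100 × 0.951678 × 0.952818 × 1.106825 = 100.3642

100.36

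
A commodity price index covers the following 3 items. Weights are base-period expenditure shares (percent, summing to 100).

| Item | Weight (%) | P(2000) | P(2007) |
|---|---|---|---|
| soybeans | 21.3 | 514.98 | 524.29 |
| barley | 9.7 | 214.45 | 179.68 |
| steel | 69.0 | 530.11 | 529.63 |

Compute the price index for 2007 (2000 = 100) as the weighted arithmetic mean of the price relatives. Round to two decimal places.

soybeans: 21.3 × (524.29/514.98) = 21.3 × 1.018078 = 21.6851
barley: 9.7 × (179.68/214.45) = 9.7 × 0.837864 = 8.1273
steel: 69.0 × (529.63/530.11) = 69.0 × 0.999095 = 68.9375
Index = Σ wᵢ·(p₁ᵢ/p₀ᵢ) = 21.6851 + 8.1273 + 68.9375 = 98.7499

98.75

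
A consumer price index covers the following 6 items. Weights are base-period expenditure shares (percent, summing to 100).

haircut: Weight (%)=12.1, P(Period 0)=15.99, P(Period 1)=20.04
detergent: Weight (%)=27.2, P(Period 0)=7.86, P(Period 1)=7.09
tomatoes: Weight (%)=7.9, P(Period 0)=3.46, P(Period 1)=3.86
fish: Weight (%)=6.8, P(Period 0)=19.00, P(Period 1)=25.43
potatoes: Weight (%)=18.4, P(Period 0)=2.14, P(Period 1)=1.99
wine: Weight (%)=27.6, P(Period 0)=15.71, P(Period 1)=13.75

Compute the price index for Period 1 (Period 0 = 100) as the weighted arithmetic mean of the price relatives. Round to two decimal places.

haircut: 12.1 × (20.04/15.99) = 12.1 × 1.253283 = 15.1647
detergent: 27.2 × (7.09/7.86) = 27.2 × 0.902036 = 24.5354
tomatoes: 7.9 × (3.86/3.46) = 7.9 × 1.115607 = 8.8133
fish: 6.8 × (25.43/19.00) = 6.8 × 1.338421 = 9.1013
potatoes: 18.4 × (1.99/2.14) = 18.4 × 0.929907 = 17.1103
wine: 27.6 × (13.75/15.71) = 27.6 × 0.875239 = 24.1566
Index = Σ wᵢ·(p₁ᵢ/p₀ᵢ) = 15.1647 + 24.5354 + 8.8133 + 9.1013 + 17.1103 + 24.1566 = 98.8815

98.88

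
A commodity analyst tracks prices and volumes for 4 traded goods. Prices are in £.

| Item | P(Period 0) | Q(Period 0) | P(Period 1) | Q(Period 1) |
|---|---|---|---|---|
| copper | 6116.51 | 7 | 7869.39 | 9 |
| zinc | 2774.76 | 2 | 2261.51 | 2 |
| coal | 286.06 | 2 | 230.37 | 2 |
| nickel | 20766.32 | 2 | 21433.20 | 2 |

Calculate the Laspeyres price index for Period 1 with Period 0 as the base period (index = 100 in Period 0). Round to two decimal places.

Laspeyres price index uses base-period quantities as weights.
ΣP(Period 1)·Q(Period 0) = 7869.39×7 + 2261.51×2 + 230.37×2 + 21433.20×2 = 55085.73 + 4523.02 + 460.74 + 42866.4 = 102935.89
ΣP(Period 0)·Q(Period 0) = 6116.51×7 + 2774.76×2 + 286.06×2 + 20766.32×2 = 42815.57 + 5549.52 + 572.12 + 41532.64 = 90469.85
Index = 102935.89 / 90469.85 × 100 = 113.7792

113.78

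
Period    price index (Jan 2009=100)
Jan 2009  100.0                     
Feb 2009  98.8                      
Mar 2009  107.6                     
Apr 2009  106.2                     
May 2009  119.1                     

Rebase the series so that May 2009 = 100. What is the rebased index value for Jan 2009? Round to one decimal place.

Rebased(Jan 2009) = 100.0 / 119.1 × 100 = 83.9631

84.0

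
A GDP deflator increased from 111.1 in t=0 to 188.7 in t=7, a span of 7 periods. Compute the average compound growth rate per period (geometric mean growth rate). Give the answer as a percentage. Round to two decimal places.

7.86%

Growth factor = (188.7/111.1)^(1/7) = (1.698470)^(1/7) = 1.078612
Growth rate = 1.078612 − 1 = 0.078612 = 7.8612%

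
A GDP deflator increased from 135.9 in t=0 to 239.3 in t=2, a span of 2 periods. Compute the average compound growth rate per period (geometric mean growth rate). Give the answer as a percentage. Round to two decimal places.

Growth factor = (239.3/135.9)^(1/2) = (1.760854)^(1/2) = 1.326972
Growth rate = 1.326972 − 1 = 0.326972 = 32.6972%

32.70%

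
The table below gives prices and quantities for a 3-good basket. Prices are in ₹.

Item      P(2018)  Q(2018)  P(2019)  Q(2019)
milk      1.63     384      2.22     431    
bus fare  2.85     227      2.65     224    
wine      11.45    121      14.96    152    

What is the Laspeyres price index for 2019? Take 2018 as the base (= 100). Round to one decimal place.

Laspeyres price index uses base-period quantities as weights.
ΣP(2019)·Q(2018) = 2.22×384 + 2.65×227 + 14.96×121 = 852.48 + 601.55 + 1810.16 = 3264.19
ΣP(2018)·Q(2018) = 1.63×384 + 2.85×227 + 11.45×121 = 625.92 + 646.95 + 1385.45 = 2658.32
Index = 3264.19 / 2658.32 × 100 = 122.7915

122.8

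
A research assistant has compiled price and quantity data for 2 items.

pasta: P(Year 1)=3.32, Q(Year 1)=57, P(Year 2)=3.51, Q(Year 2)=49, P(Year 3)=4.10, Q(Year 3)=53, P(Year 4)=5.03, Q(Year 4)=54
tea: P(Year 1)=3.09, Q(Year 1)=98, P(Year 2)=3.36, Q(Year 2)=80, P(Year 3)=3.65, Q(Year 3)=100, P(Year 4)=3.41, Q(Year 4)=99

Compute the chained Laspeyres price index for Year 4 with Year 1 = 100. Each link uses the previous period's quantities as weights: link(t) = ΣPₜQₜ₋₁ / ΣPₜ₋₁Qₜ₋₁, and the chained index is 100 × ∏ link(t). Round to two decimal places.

Link Year 1→Year 2:
ΣP(Year 2)Q(Year 1) = 3.51×57 + 3.36×98 = 200.07 + 329.28 = 529.35
ΣP(Year 1)Q(Year 1) = 3.32×57 + 3.09×98 = 189.24 + 302.82 = 492.06
link = 529.35/492.06 = 1.075783
Link Year 2→Year 3:
ΣP(Year 3)Q(Year 2) = 4.10×49 + 3.65×80 = 200.9 + 292 = 492.9
ΣP(Year 2)Q(Year 2) = 3.51×49 + 3.36×80 = 171.99 + 268.8 = 440.79
link = 492.9/440.79 = 1.118220
Link Year 3→Year 4:
ΣP(Year 4)Q(Year 3) = 5.03×53 + 3.41×100 = 266.59 + 341 = 607.59
ΣP(Year 3)Q(Year 3) = 4.10×53 + 3.65×100 = 217.3 + 365 = 582.3
link = 607.59/582.3 = 1.043431
Chained index = 100 × 1.075783 × 1.118220 × 1.043431 = 125.5208

125.52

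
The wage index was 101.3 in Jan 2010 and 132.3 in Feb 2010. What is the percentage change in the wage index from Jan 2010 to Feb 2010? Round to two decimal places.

30.60%

Change = (132.3 − 101.3) / 101.3 × 100
       = 31.0 / 101.3 × 100 = 30.6022%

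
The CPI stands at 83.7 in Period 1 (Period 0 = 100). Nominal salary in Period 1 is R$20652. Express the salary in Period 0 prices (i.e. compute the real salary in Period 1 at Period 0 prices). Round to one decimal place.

Real = Nominal ÷ (Index/100) = 20652 ÷ (83.7/100)
     = 20652 ÷ 0.837 = 24673.8351

24673.8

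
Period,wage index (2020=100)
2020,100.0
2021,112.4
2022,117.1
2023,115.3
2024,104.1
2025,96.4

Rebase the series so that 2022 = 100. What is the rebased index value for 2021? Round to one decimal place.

96.0

Rebased(2021) = 112.4 / 117.1 × 100 = 95.9863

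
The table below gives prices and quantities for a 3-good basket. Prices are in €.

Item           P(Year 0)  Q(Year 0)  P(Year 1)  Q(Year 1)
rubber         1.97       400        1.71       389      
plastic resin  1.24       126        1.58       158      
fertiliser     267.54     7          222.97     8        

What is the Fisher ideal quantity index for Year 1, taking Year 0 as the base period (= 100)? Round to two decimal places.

Laspeyres component (base-period weights):
ΣP(Year 0)Q(Year 1) = 1.97×389 + 1.24×158 + 267.54×8 = 766.33 + 195.92 + 2140.32 = 3102.57
ΣP(Year 0)Q(Year 0) = 1.97×400 + 1.24×126 + 267.54×7 = 788 + 156.24 + 1872.78 = 2817.02
L = 3102.57 / 2817.02 × 100 = 110.1366
Paasche component (current-period weights):
ΣP(Year 1)Q(Year 1) = 1.71×389 + 1.58×158 + 222.97×8 = 665.19 + 249.64 + 1783.76 = 2698.59
ΣP(Year 1)Q(Year 0) = 1.71×400 + 1.58×126 + 222.97×7 = 684 + 199.08 + 1560.79 = 2443.87
P = 2698.59 / 2443.87 × 100 = 110.4228
Fisher = √(L × P) = √(110.1366 × 110.4228) = 110.2796

110.28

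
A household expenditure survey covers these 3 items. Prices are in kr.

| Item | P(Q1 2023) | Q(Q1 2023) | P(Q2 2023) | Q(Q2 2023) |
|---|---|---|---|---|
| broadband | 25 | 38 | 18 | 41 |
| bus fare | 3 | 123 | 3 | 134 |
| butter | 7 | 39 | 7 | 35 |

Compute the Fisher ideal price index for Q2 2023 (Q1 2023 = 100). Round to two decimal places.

Laspeyres component (base-period weights):
ΣP(Q2 2023)Q(Q1 2023) = 18×38 + 3×123 + 7×39 = 684 + 369 + 273 = 1326
ΣP(Q1 2023)Q(Q1 2023) = 25×38 + 3×123 + 7×39 = 950 + 369 + 273 = 1592
L = 1326 / 1592 × 100 = 83.2915
Paasche component (current-period weights):
ΣP(Q2 2023)Q(Q2 2023) = 18×41 + 3×134 + 7×35 = 738 + 402 + 245 = 1385
ΣP(Q1 2023)Q(Q2 2023) = 25×41 + 3×134 + 7×35 = 1025 + 402 + 245 = 1672
P = 1385 / 1672 × 100 = 82.8349
Fisher = √(L × P) = √(83.2915 × 82.8349) = 83.0629

83.06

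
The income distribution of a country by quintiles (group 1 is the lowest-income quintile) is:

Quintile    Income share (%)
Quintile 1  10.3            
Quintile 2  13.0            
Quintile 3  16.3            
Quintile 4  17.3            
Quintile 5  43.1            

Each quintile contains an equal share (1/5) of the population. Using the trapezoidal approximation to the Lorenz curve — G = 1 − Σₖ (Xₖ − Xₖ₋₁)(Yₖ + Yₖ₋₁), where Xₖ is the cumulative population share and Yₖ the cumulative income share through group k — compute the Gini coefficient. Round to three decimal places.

0.280

Cumulative income shares Yₖ: 0.1030, 0.2330, 0.3960, 0.5690, 1.0000
Σ (Xₖ−Xₖ₋₁)(Yₖ+Yₖ₋₁) = (1/5)(0.1030+0.0000) + (1/5)(0.2330+0.1030) + (1/5)(0.3960+0.2330) + (1/5)(0.5690+0.3960) + (1/5)(1.0000+0.5690)
  = 0.0206 + 0.0672 + 0.1258 + 0.1930 + 0.3138 = 0.7204
G = 1 − 0.7204 = 0.2796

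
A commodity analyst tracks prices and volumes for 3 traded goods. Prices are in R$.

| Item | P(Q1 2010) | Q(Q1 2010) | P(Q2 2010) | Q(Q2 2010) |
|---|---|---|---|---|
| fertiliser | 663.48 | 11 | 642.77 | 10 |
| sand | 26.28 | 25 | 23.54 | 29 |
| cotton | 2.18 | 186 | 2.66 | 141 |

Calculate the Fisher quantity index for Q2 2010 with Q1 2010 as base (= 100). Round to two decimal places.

Laspeyres component (base-period weights):
ΣP(Q1 2010)Q(Q2 2010) = 663.48×10 + 26.28×29 + 2.18×141 = 6634.8 + 762.12 + 307.38 = 7704.3
ΣP(Q1 2010)Q(Q1 2010) = 663.48×11 + 26.28×25 + 2.18×186 = 7298.28 + 657 + 405.48 = 8360.76
L = 7704.3 / 8360.76 × 100 = 92.1483
Paasche component (current-period weights):
ΣP(Q2 2010)Q(Q2 2010) = 642.77×10 + 23.54×29 + 2.66×141 = 6427.7 + 682.66 + 375.06 = 7485.42
ΣP(Q2 2010)Q(Q1 2010) = 642.77×11 + 23.54×25 + 2.66×186 = 7070.47 + 588.5 + 494.76 = 8153.73
P = 7485.42 / 8153.73 × 100 = 91.8036
Fisher = √(L × P) = √(92.1483 × 91.8036) = 91.9758

91.98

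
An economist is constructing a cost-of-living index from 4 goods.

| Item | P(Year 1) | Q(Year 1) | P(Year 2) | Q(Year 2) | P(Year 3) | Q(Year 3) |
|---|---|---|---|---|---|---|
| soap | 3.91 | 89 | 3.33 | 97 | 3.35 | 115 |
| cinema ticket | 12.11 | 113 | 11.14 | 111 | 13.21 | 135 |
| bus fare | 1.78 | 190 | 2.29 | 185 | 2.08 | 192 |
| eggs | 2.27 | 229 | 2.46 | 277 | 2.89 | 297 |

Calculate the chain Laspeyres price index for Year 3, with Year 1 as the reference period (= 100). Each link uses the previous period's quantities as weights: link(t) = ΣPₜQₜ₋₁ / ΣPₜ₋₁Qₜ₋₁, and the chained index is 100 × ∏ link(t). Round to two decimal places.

110.80

Link Year 1→Year 2:
ΣP(Year 2)Q(Year 1) = 3.33×89 + 11.14×113 + 2.29×190 + 2.46×229 = 296.37 + 1258.82 + 435.1 + 563.34 = 2553.63
ΣP(Year 1)Q(Year 1) = 3.91×89 + 12.11×113 + 1.78×190 + 2.27×229 = 347.99 + 1368.43 + 338.2 + 519.83 = 2574.45
link = 2553.63/2574.45 = 0.991913
Link Year 2→Year 3:
ΣP(Year 3)Q(Year 2) = 3.35×97 + 13.21×111 + 2.08×185 + 2.89×277 = 324.95 + 1466.31 + 384.8 + 800.53 = 2976.59
ΣP(Year 2)Q(Year 2) = 3.33×97 + 11.14×111 + 2.29×185 + 2.46×277 = 323.01 + 1236.54 + 423.65 + 681.42 = 2664.62
link = 2976.59/2664.62 = 1.117079
Chained index = 100 × 0.991913 × 1.117079 = 110.8045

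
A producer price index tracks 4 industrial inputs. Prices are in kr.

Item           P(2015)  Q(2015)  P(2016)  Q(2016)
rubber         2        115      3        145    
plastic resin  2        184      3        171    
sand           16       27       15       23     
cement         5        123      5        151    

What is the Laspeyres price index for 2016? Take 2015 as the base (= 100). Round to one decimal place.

Laspeyres price index uses base-period quantities as weights.
ΣP(2016)·Q(2015) = 3×115 + 3×184 + 15×27 + 5×123 = 345 + 552 + 405 + 615 = 1917
ΣP(2015)·Q(2015) = 2×115 + 2×184 + 16×27 + 5×123 = 230 + 368 + 432 + 615 = 1645
Index = 1917 / 1645 × 100 = 116.5350

116.5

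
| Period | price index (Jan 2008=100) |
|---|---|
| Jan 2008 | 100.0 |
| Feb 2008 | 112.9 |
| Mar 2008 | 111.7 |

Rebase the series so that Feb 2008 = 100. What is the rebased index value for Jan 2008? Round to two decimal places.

Rebased(Jan 2008) = 100.0 / 112.9 × 100 = 88.5740

88.57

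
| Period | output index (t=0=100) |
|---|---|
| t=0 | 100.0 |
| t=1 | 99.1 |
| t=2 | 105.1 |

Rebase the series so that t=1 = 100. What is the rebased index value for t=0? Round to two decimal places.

Rebased(t=0) = 100.0 / 99.1 × 100 = 100.9082

100.91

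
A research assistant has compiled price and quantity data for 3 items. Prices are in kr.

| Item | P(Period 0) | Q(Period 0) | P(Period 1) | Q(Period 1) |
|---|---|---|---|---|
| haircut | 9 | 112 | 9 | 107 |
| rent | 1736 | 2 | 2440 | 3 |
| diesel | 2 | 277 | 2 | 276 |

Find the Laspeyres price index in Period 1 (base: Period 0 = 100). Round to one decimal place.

Laspeyres price index uses base-period quantities as weights.
ΣP(Period 1)·Q(Period 0) = 9×112 + 2440×2 + 2×277 = 1008 + 4880 + 554 = 6442
ΣP(Period 0)·Q(Period 0) = 9×112 + 1736×2 + 2×277 = 1008 + 3472 + 554 = 5034
Index = 6442 / 5034 × 100 = 127.9698

128.0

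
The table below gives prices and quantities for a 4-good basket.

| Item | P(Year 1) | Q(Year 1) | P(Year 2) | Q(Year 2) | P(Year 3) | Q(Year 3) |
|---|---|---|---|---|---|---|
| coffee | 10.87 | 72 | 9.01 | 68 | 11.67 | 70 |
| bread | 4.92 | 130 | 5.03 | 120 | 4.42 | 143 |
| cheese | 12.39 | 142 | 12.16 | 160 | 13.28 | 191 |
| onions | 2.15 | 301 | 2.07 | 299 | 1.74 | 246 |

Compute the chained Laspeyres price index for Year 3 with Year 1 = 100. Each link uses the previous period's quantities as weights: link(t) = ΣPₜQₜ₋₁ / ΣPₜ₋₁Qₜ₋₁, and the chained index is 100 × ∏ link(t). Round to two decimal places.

Link Year 1→Year 2:
ΣP(Year 2)Q(Year 1) = 9.01×72 + 5.03×130 + 12.16×142 + 2.07×301 = 648.72 + 653.9 + 1726.72 + 623.07 = 3652.41
ΣP(Year 1)Q(Year 1) = 10.87×72 + 4.92×130 + 12.39×142 + 2.15×301 = 782.64 + 639.6 + 1759.38 + 647.15 = 3828.77
link = 3652.41/3828.77 = 0.953938
Link Year 2→Year 3:
ΣP(Year 3)Q(Year 2) = 11.67×68 + 4.42×120 + 13.28×160 + 1.74×299 = 793.56 + 530.4 + 2124.8 + 520.26 = 3969.02
ΣP(Year 2)Q(Year 2) = 9.01×68 + 5.03×120 + 12.16×160 + 2.07×299 = 612.68 + 603.6 + 1945.6 + 618.93 = 3780.81
link = 3969.02/3780.81 = 1.049780
Chained index = 100 × 0.953938 × 1.049780 = 100.1426

100.14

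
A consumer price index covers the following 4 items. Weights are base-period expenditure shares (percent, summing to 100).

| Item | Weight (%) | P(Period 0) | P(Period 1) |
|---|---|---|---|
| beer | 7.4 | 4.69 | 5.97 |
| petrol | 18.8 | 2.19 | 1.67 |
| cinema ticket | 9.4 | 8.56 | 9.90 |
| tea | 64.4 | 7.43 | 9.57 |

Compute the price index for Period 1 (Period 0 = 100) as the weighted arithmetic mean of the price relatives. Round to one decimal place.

beer: 7.4 × (5.97/4.69) = 7.4 × 1.272921 = 9.4196
petrol: 18.8 × (1.67/2.19) = 18.8 × 0.762557 = 14.3361
cinema ticket: 9.4 × (9.90/8.56) = 9.4 × 1.156542 = 10.8715
tea: 64.4 × (9.57/7.43) = 64.4 × 1.288022 = 82.9486
Index = Σ wᵢ·(p₁ᵢ/p₀ᵢ) = 9.4196 + 14.3361 + 10.8715 + 82.9486 = 117.5758

117.6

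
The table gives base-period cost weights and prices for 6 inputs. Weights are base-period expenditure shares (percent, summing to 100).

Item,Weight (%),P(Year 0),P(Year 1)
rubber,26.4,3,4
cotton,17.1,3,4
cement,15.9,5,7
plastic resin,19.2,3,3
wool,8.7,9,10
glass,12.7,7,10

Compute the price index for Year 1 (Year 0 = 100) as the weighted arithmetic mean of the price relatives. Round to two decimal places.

127.27

rubber: 26.4 × (4/3) = 26.4 × 1.333333 = 35.2000
cotton: 17.1 × (4/3) = 17.1 × 1.333333 = 22.8000
cement: 15.9 × (7/5) = 15.9 × 1.400000 = 22.2600
plastic resin: 19.2 × (3/3) = 19.2 × 1.000000 = 19.2000
wool: 8.7 × (10/9) = 8.7 × 1.111111 = 9.6667
glass: 12.7 × (10/7) = 12.7 × 1.428571 = 18.1429
Index = Σ wᵢ·(p₁ᵢ/p₀ᵢ) = 35.2000 + 22.8000 + 22.2600 + 19.2000 + 9.6667 + 18.1429 = 127.2695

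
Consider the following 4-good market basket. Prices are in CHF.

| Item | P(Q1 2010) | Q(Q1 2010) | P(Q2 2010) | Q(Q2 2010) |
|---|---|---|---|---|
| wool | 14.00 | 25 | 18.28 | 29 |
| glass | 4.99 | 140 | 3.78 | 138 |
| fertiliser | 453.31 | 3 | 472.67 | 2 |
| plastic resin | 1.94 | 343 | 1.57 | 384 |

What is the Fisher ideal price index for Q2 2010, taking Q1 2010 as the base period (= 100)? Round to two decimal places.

Laspeyres component (base-period weights):
ΣP(Q2 2010)Q(Q1 2010) = 18.28×25 + 3.78×140 + 472.67×3 + 1.57×343 = 457 + 529.2 + 1418.01 + 538.51 = 2942.72
ΣP(Q1 2010)Q(Q1 2010) = 14.00×25 + 4.99×140 + 453.31×3 + 1.94×343 = 350 + 698.6 + 1359.93 + 665.42 = 3073.95
L = 2942.72 / 3073.95 × 100 = 95.7309
Paasche component (current-period weights):
ΣP(Q2 2010)Q(Q2 2010) = 18.28×29 + 3.78×138 + 472.67×2 + 1.57×384 = 530.12 + 521.64 + 945.34 + 602.88 = 2599.98
ΣP(Q1 2010)Q(Q2 2010) = 14.00×29 + 4.99×138 + 453.31×2 + 1.94×384 = 406 + 688.62 + 906.62 + 744.96 = 2746.2
P = 2599.98 / 2746.2 × 100 = 94.6756
Fisher = √(L × P) = √(95.7309 × 94.6756) = 95.2018

95.20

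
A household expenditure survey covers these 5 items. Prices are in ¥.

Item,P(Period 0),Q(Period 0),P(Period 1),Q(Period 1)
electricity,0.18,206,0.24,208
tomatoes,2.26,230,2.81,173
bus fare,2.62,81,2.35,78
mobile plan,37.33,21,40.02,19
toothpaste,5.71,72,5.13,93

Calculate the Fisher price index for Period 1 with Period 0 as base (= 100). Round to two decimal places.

Laspeyres component (base-period weights):
ΣP(Period 1)Q(Period 0) = 0.24×206 + 2.81×230 + 2.35×81 + 40.02×21 + 5.13×72 = 49.44 + 646.3 + 190.35 + 840.42 + 369.36 = 2095.87
ΣP(Period 0)Q(Period 0) = 0.18×206 + 2.26×230 + 2.62×81 + 37.33×21 + 5.71×72 = 37.08 + 519.8 + 212.22 + 783.93 + 411.12 = 1964.15
L = 2095.87 / 1964.15 × 100 = 106.7062
Paasche component (current-period weights):
ΣP(Period 1)Q(Period 1) = 0.24×208 + 2.81×173 + 2.35×78 + 40.02×19 + 5.13×93 = 49.92 + 486.13 + 183.3 + 760.38 + 477.09 = 1956.82
ΣP(Period 0)Q(Period 1) = 0.18×208 + 2.26×173 + 2.62×78 + 37.33×19 + 5.71×93 = 37.44 + 390.98 + 204.36 + 709.27 + 531.03 = 1873.08
P = 1956.82 / 1873.08 × 100 = 104.4707
Fisher = √(L × P) = √(106.7062 × 104.4707) = 105.5825

105.58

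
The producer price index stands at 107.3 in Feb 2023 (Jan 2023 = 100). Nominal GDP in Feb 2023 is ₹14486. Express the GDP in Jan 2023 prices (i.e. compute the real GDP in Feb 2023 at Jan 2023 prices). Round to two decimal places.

Real = Nominal ÷ (Index/100) = 14486 ÷ (107.3/100)
     = 14486 ÷ 1.073 = 13500.4660

13500.47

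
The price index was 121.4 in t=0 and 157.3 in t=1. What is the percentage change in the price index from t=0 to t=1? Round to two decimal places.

Change = (157.3 − 121.4) / 121.4 × 100
       = 35.9 / 121.4 × 100 = 29.5717%

29.57%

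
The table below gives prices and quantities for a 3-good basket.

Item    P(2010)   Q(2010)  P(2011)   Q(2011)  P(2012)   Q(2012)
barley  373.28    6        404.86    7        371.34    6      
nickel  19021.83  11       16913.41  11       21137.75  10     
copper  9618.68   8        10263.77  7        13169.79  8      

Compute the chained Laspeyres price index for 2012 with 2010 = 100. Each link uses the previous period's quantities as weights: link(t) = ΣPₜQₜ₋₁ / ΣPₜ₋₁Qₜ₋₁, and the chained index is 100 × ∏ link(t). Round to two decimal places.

117.77

Link 2010→2011:
ΣP(2011)Q(2010) = 404.86×6 + 16913.41×11 + 10263.77×8 = 2429.16 + 186047.51 + 82110.16 = 270586.83
ΣP(2010)Q(2010) = 373.28×6 + 19021.83×11 + 9618.68×8 = 2239.68 + 209240.13 + 76949.44 = 288429.25
link = 270586.83/288429.25 = 0.938139
Link 2011→2012:
ΣP(2012)Q(2011) = 371.34×7 + 21137.75×11 + 13169.79×7 = 2599.38 + 232515.25 + 92188.53 = 327303.16
ΣP(2011)Q(2011) = 404.86×7 + 16913.41×11 + 10263.77×7 = 2834.02 + 186047.51 + 71846.39 = 260727.92
link = 327303.16/260727.92 = 1.255344
Chained index = 100 × 0.938139 × 1.255344 = 117.7687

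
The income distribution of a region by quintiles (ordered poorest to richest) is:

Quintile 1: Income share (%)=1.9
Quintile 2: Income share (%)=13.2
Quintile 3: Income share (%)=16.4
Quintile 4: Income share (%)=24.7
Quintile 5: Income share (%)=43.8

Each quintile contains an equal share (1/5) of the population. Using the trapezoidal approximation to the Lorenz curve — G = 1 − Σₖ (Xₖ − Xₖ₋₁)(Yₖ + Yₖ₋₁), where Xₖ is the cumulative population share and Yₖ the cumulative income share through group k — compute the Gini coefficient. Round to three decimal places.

Cumulative income shares Yₖ: 0.0190, 0.1510, 0.3150, 0.5620, 1.0000
Σ (Xₖ−Xₖ₋₁)(Yₖ+Yₖ₋₁) = (1/5)(0.0190+0.0000) + (1/5)(0.1510+0.0190) + (1/5)(0.3150+0.1510) + (1/5)(0.5620+0.3150) + (1/5)(1.0000+0.5620)
  = 0.0038 + 0.0340 + 0.0932 + 0.1754 + 0.3124 = 0.6188
G = 1 − 0.6188 = 0.3812

0.381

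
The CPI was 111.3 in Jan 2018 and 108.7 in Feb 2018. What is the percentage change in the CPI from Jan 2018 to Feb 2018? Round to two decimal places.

Change = (108.7 − 111.3) / 111.3 × 100
       = -2.6 / 111.3 × 100 = -2.3360%

-2.34%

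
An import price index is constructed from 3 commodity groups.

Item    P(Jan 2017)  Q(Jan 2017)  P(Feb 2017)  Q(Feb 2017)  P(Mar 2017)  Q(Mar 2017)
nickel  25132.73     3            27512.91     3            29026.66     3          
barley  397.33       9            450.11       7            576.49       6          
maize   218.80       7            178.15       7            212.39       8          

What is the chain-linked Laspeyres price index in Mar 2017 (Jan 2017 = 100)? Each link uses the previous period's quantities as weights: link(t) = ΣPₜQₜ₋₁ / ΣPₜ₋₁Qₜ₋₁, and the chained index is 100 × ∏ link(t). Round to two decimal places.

Link Jan 2017→Feb 2017:
ΣP(Feb 2017)Q(Jan 2017) = 27512.91×3 + 450.11×9 + 178.15×7 = 82538.73 + 4050.99 + 1247.05 = 87836.77
ΣP(Jan 2017)Q(Jan 2017) = 25132.73×3 + 397.33×9 + 218.80×7 = 75398.19 + 3575.97 + 1531.6 = 80505.76
link = 87836.77/80505.76 = 1.091062
Link Feb 2017→Mar 2017:
ΣP(Mar 2017)Q(Feb 2017) = 29026.66×3 + 576.49×7 + 212.39×7 = 87079.98 + 4035.43 + 1486.73 = 92602.14
ΣP(Feb 2017)Q(Feb 2017) = 27512.91×3 + 450.11×7 + 178.15×7 = 82538.73 + 3150.77 + 1247.05 = 86936.55
link = 92602.14/86936.55 = 1.065169
Chained index = 100 × 1.091062 × 1.065169 = 116.2166

116.22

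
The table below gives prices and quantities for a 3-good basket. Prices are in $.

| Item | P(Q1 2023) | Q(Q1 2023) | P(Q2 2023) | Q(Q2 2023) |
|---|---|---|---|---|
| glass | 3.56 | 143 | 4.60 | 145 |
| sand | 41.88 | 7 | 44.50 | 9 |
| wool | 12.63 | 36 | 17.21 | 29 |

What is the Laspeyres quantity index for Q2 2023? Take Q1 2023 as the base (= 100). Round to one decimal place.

Laspeyres quantity index uses base-period prices as weights.
ΣP(Q1 2023)·Q(Q2 2023) = 3.56×145 + 41.88×9 + 12.63×29 = 516.2 + 376.92 + 366.27 = 1259.39
ΣP(Q1 2023)·Q(Q1 2023) = 3.56×143 + 41.88×7 + 12.63×36 = 509.08 + 293.16 + 454.68 = 1256.92
Index = 1259.39 / 1256.92 × 100 = 100.1965

100.2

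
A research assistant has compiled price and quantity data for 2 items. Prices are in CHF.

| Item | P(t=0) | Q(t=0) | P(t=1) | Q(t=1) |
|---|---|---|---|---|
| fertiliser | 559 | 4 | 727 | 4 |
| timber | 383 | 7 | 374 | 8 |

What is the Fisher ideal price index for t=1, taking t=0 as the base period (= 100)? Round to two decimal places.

Laspeyres component (base-period weights):
ΣP(t=1)Q(t=0) = 727×4 + 374×7 = 2908 + 2618 = 5526
ΣP(t=0)Q(t=0) = 559×4 + 383×7 = 2236 + 2681 = 4917
L = 5526 / 4917 × 100 = 112.3856
Paasche component (current-period weights):
ΣP(t=1)Q(t=1) = 727×4 + 374×8 = 2908 + 2992 = 5900
ΣP(t=0)Q(t=1) = 559×4 + 383×8 = 2236 + 3064 = 5300
P = 5900 / 5300 × 100 = 111.3208
Fisher = √(L × P) = √(112.3856 × 111.3208) = 111.8519

111.85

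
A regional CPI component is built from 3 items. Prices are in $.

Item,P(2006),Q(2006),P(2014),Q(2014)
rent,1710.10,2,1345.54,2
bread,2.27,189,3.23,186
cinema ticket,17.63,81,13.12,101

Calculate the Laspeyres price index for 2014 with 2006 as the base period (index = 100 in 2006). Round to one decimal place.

82.7

Laspeyres price index uses base-period quantities as weights.
ΣP(2014)·Q(2006) = 1345.54×2 + 3.23×189 + 13.12×81 = 2691.08 + 610.47 + 1062.72 = 4364.27
ΣP(2006)·Q(2006) = 1710.10×2 + 2.27×189 + 17.63×81 = 3420.2 + 429.03 + 1428.03 = 5277.26
Index = 4364.27 / 5277.26 × 100 = 82.6995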